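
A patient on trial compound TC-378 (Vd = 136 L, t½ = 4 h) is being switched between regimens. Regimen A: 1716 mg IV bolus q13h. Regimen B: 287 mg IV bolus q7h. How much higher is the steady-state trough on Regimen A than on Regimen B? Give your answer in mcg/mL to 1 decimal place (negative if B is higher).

Regimen A: f = (1/2)^(13/4) ≈ 0.1051; Cmin,ss = (1716/136)·f/(1−f) ≈ 1.482 mcg/mL.
Regimen B: f = (1/2)^(7/4) ≈ 0.2973; Cmin,ss = (287/136)·f/(1−f) ≈ 0.893 mcg/mL.
Difference ≈ 1.482 − 0.893 ≈ 0.589 mcg/mL.

0.6 mcg/mL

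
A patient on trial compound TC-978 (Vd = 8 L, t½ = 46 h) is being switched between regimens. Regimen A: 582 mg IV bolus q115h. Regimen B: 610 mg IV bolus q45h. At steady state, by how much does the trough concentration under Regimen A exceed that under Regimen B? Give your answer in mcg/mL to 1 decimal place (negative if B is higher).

-63.0 mcg/mL

Regimen A: f = (1/2)^(115/46) ≈ 0.1768; Cmin,ss = (582/8)·f/(1−f) ≈ 15.625 mcg/mL.
Regimen B: f = (1/2)^(45/46) ≈ 0.5076; Cmin,ss = (610/8)·f/(1−f) ≈ 78.604 mcg/mL.
Difference ≈ 15.625 − 78.604 ≈ -62.979 mcg/mL.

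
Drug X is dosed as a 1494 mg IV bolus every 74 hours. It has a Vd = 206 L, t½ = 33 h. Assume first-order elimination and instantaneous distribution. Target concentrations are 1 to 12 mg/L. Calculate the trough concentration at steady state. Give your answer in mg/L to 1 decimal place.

1.9 mg/L

Over one 74-h interval, 74/33 ≈ 2.2424 half-lives elapse, leaving f ≈ 0.2113 of each dose.
Single-dose peak C₀ = D/Vd = 1494/206 ≈ 7.252 mg/L.
Steady-state trough Cmin,ss = C₀·f/(1−f) ≈ 7.252 × 0.2113/0.7887 ≈ 1.943 mg/L.
Trough 1.9 mg/L vs MEC 1 mg/L: adequate.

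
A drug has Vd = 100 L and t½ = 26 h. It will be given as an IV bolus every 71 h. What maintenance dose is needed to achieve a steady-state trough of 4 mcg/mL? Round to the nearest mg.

τ/t½ = 71/26 ≈ 2.7308, so f = (1/2)^(71/26) ≈ 0.150646.
Cmin,ss = (D/Vd)·f/(1−f), so D = Cmin,ss·Vd·(1−f)/f.
D = 4 × 100 × (1−f)/f ≈ 4 × 100 × 5.63808 ≈ 2255.23 mg.

2255 mg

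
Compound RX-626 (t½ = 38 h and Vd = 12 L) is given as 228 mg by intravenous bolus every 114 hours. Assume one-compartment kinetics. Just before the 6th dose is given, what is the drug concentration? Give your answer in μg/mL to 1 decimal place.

f = (1/2)^(τ/t½) = (1/2)^(114/38) ≈ 0.1250.
C₀ = D/Vd = 228/12 ≈ 19.000 μg/mL.
Before the 6th dose, 5 doses have been given. Superposition: Cmin = C₀·(f + f² + … + f^5).
≈ 19.000 × (0.1250 + 0.0156 + 0.0020 + 0.0002 + 0.0000) ≈ 19.000 × 0.1428 ≈ 2.713 μg/mL.

2.7 μg/mL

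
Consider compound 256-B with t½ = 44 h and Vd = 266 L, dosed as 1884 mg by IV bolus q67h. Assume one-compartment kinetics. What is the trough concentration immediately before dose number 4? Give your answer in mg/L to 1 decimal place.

3.6 mg/L

f = (1/2)^(τ/t½) = (1/2)^(67/44) ≈ 0.3480.
C₀ = D/Vd = 1884/266 ≈ 7.083 mg/L.
Before the 4th dose, 3 doses have been given. Superposition: Cmin = C₀·(f + f² + … + f^3).
≈ 7.083 × (0.3480 + 0.1211 + 0.0421) ≈ 7.083 × 0.5112 ≈ 3.621 mg/L.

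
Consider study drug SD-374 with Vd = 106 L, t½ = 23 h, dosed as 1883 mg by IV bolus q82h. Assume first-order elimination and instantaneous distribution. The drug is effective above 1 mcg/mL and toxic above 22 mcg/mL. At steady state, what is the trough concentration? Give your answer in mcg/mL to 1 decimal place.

k = ln2/t½ = ln2/23 ≈ 0.030137 h⁻¹; fraction remaining f = e^(−kτ) = e^(−0.030137×82) ≈ 0.0845.
Accumulation ratio R = 1/(1 − f) ≈ 1/0.9155 ≈ 1.0923.
Single-dose peak C₀ = D/Vd = 1883/106 ≈ 17.764 mcg/mL.
Steady-state peak Cmax,ss = C₀·R ≈ 17.764 × 1.0923 ≈ 19.404 mcg/mL.
Steady-state trough Cmin,ss = Cmax,ss·f ≈ 19.404 × 0.0845 ≈ 1.640 mcg/mL.
Trough 1.6 mcg/mL vs MEC 1 mcg/mL: adequate.

1.6 mcg/mL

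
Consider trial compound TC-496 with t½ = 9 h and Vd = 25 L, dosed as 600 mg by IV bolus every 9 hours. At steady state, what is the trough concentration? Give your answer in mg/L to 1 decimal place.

τ = 9 h = 1 half-life, so f = (1/2)^1 = 0.5.
Accumulation ratio R = 1/(1 − f) = 1/0.5 = 2/1.
Single-dose peak C₀ = D/Vd = 600/25 = 24 mg/L.
Steady-state peak Cmax,ss = C₀·R = 24 × 2/1 ≈ 48.000 mg/L.
Steady-state trough Cmin,ss = Cmax,ss·f ≈ 48.000 × 0.5 ≈ 24.000 mg/L.

24.0 mg/L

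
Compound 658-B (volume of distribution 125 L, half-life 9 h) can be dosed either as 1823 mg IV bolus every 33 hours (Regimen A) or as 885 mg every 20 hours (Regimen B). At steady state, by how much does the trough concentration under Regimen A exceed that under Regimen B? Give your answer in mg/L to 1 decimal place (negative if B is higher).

Regimen A: f = (1/2)^(33/9) ≈ 0.0787; Cmin,ss = (1823/125)·f/(1−f) ≈ 1.246 mg/L.
Regimen B: f = (1/2)^(20/9) ≈ 0.2143; Cmin,ss = (885/125)·f/(1−f) ≈ 1.931 mg/L.
Difference ≈ 1.246 − 1.931 ≈ -0.685 mg/L.

-0.7 mg/L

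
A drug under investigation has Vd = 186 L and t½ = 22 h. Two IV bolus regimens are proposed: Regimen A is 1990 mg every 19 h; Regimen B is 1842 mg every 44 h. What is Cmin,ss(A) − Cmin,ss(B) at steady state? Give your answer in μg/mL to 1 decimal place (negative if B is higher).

Regimen A: f = (1/2)^(19/22) ≈ 0.5496; Cmin,ss = (1990/186)·f/(1−f) ≈ 13.055 μg/mL.
Regimen B: f = (1/2)^(44/22) ≈ 0.2500; Cmin,ss = (1842/186)·f/(1−f) ≈ 3.301 μg/mL.
Difference ≈ 13.055 − 3.301 ≈ 9.754 μg/mL.

9.8 μg/mL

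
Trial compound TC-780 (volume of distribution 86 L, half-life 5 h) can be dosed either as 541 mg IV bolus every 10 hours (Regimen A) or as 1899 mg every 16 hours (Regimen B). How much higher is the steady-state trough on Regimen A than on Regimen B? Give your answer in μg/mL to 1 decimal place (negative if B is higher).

-0.6 μg/mL

Regimen A: f = (1/2)^(10/5) ≈ 0.2500; Cmin,ss = (541/86)·f/(1−f) ≈ 2.097 μg/mL.
Regimen B: f = (1/2)^(16/5) ≈ 0.1088; Cmin,ss = (1899/86)·f/(1−f) ≈ 2.696 μg/mL.
Difference ≈ 2.097 − 2.696 ≈ -0.599 μg/mL.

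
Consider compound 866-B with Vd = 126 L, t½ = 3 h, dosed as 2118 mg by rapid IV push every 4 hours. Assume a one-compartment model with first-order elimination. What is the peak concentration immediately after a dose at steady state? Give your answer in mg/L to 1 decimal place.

τ/t½ = 4/3 ≈ 1.3333, so fraction remaining f = (1/2)^(4/3) ≈ 0.3969.
At steady state, accumulation factor R = 1/(1 − e^(−kτ)) ≈ 1.6581.
Each bolus raises the concentration by D/Vd = 2118/126 ≈ 16.810 mg/L.
Steady-state peak Cmax,ss = C₀·R ≈ 16.810 × 1.6581 ≈ 27.873 mg/L.

27.9 mg/L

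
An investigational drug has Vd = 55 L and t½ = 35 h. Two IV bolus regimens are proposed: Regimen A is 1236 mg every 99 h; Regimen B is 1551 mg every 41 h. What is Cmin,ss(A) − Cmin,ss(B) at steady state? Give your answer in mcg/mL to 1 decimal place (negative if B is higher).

Regimen A: f = (1/2)^(99/35) ≈ 0.1408; Cmin,ss = (1236/55)·f/(1−f) ≈ 3.683 mcg/mL.
Regimen B: f = (1/2)^(41/35) ≈ 0.4440; Cmin,ss = (1551/55)·f/(1−f) ≈ 22.519 mcg/mL.
Difference ≈ 3.683 − 22.519 ≈ -18.836 mcg/mL.

-18.8 mcg/mL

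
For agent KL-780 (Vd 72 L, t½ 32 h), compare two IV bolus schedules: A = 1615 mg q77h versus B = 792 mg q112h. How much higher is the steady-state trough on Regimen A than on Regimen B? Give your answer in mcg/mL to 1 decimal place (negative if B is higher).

4.1 mcg/mL

Regimen A: f = (1/2)^(77/32) ≈ 0.1886; Cmin,ss = (1615/72)·f/(1−f) ≈ 5.214 mcg/mL.
Regimen B: f = (1/2)^(112/32) ≈ 0.0884; Cmin,ss = (792/72)·f/(1−f) ≈ 1.067 mcg/mL.
Difference ≈ 5.214 − 1.067 ≈ 4.147 mcg/mL.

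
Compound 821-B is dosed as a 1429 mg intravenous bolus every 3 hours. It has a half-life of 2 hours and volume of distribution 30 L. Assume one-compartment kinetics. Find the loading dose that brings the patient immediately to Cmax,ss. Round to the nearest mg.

2211 mg

f = (1/2)^(3/2) ≈ 0.353553; accumulation ratio R = 1/(1−f) ≈ 1.54692.
Loading dose to hit Cmax,ss on first dose: D_load = D_maint·R ≈ 1429 × 1.54692 ≈ 2210.55 mg.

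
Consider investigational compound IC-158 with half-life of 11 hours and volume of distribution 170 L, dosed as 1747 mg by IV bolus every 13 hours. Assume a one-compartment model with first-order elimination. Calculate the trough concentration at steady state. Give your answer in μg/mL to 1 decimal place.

Over one 13-h interval, 13/11 ≈ 1.1818 half-lives elapse, leaving f ≈ 0.4408 of each dose.
At steady state, accumulation factor R = 1/(1 − e^(−kτ)) ≈ 1.7883.
Single-dose peak C₀ = D/Vd = 1747/170 ≈ 10.276 μg/mL.
Cmax,ss = C₀/(1 − f) ≈ 10.276/0.5592 ≈ 18.376 μg/mL.
Steady-state trough Cmin,ss = Cmax,ss·f ≈ 18.376 × 0.4408 ≈ 8.100 μg/mL.

8.1 μg/mL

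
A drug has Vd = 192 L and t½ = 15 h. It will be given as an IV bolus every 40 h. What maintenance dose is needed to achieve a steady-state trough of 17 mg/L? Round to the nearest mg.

17461 mg

τ/t½ = 40/15 ≈ 2.6667, so f = (1/2)^(40/15) ≈ 0.157490.
Cmin,ss = (D/Vd)·f/(1−f), so D = Cmin,ss·Vd·(1−f)/f.
D = 17 × 192 × (1−f)/f ≈ 17 × 192 × 5.34961 ≈ 17461.13 mg.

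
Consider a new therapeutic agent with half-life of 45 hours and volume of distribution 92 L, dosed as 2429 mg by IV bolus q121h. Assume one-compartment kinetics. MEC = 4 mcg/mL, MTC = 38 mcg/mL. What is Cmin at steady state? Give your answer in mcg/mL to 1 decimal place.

k = ln2/t½ = ln2/45 ≈ 0.015403 h⁻¹; fraction remaining f = e^(−kτ) = e^(−0.015403×121) ≈ 0.1551.
Each bolus raises the concentration by D/Vd = 2429/92 ≈ 26.402 mcg/mL.
Steady-state trough Cmin,ss = C₀·f/(1−f) ≈ 26.402 × 0.1551/0.8449 ≈ 4.847 mcg/mL.
Trough 4.8 mcg/mL vs MEC 4 mcg/mL: adequate.

4.8 mcg/mL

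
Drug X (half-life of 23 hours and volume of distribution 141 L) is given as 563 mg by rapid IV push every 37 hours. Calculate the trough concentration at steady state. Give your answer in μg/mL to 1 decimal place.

Over one 37-h interval, 37/23 ≈ 1.6087 half-lives elapse, leaving f ≈ 0.3279 of each dose.
Accumulation ratio R = 1/(1 − f) ≈ 1/0.6721 ≈ 1.4879.
Single-dose peak C₀ = D/Vd = 563/141 ≈ 3.993 μg/mL.
Steady-state peak Cmax,ss = C₀·R ≈ 3.993 × 1.4879 ≈ 5.941 μg/mL.
One interval later, Cmin,ss = Cmax,ss·e^(−kτ) ≈ 5.941 × 0.3279 ≈ 1.948 μg/mL.

1.9 μg/mL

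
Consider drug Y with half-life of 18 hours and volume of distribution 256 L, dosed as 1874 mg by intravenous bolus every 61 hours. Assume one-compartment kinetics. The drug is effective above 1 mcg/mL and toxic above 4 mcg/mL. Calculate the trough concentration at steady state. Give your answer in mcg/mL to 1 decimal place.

0.8 mcg/mL

k = ln2/t½ = ln2/18 ≈ 0.038508 h⁻¹; fraction remaining f = e^(−kτ) = e^(−0.038508×61) ≈ 0.0955.
Each bolus raises the concentration by D/Vd = 1874/256 ≈ 7.320 mcg/mL.
Steady-state trough Cmin,ss = C₀·f/(1−f) ≈ 7.320 × 0.0955/0.9045 ≈ 0.773 mcg/mL.
Trough 0.8 mcg/mL vs MEC 1 mcg/mL: subtherapeutic.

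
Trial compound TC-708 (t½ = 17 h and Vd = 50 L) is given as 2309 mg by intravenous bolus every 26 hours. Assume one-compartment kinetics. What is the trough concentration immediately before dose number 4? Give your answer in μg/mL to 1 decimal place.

f = (1/2)^(τ/t½) = (1/2)^(26/17) ≈ 0.3464.
C₀ = D/Vd = 2309/50 ≈ 46.180 μg/mL.
Before the 4th dose, 3 doses have been given. Superposition: Cmin = C₀·(f + f² + … + f^3).
≈ 46.180 × (0.3464 + 0.1200 + 0.0416) ≈ 46.180 × 0.5080 ≈ 23.459 μg/mL.

23.5 μg/mL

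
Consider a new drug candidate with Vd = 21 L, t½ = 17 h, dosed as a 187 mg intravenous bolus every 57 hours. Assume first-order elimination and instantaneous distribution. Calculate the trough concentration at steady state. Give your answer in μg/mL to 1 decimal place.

τ/t½ = 57/17 ≈ 3.3529, so fraction remaining f = (1/2)^(57/17) ≈ 0.0979.
At steady state, accumulation factor R = 1/(1 − e^(−kτ)) ≈ 1.1085.
Each bolus raises the concentration by D/Vd = 187/21 ≈ 8.905 μg/mL.
Steady-state peak Cmax,ss = C₀·R ≈ 8.905 × 1.1085 ≈ 9.871 μg/mL.
One interval later, Cmin,ss = Cmax,ss·e^(−kτ) ≈ 9.871 × 0.0979 ≈ 0.966 μg/mL.

1.0 μg/mL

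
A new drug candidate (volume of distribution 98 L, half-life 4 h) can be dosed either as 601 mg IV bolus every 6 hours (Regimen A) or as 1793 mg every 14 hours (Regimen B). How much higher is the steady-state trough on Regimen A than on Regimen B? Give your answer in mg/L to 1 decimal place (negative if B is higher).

Regimen A: f = (1/2)^(6/4) ≈ 0.3536; Cmin,ss = (601/98)·f/(1−f) ≈ 3.355 mg/L.
Regimen B: f = (1/2)^(14/4) ≈ 0.0884; Cmin,ss = (1793/98)·f/(1−f) ≈ 1.774 mg/L.
Difference ≈ 3.355 − 1.774 ≈ 1.581 mg/L.

1.6 mg/L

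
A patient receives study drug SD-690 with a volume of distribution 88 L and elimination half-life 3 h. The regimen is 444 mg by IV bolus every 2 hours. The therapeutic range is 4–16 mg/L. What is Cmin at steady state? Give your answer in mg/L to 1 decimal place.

τ/t½ = 2/3 ≈ 0.66667, so fraction remaining f = (1/2)^(2/3) ≈ 0.6300.
Accumulation ratio R = 1/(1 − f) ≈ 1/0.3700 ≈ 2.7027.
Single-dose peak C₀ = D/Vd = 444/88 ≈ 5.045 mg/L.
Steady-state peak Cmax,ss = C₀·R ≈ 5.045 × 2.7027 ≈ 13.635 mg/L.
One interval later, Cmin,ss = Cmax,ss·e^(−kτ) ≈ 13.635 × 0.6300 ≈ 8.590 mg/L.
Trough 8.6 mg/L vs MEC 4 mg/L: adequate.

8.6 mg/L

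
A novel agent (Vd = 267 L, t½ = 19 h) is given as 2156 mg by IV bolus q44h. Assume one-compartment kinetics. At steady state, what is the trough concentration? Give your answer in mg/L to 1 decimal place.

2.0 mg/L

τ/t½ = 44/19 ≈ 2.3158, so fraction remaining f = (1/2)^(44/19) ≈ 0.2009.
Accumulation ratio R = 1/(1 − f) ≈ 1/0.7991 ≈ 1.2514.
Each bolus raises the concentration by D/Vd = 2156/267 ≈ 8.075 mg/L.
Cmax,ss = C₀/(1 − f) ≈ 8.075/0.7991 ≈ 10.105 mg/L.
Steady-state trough Cmin,ss = Cmax,ss·f ≈ 10.105 × 0.2009 ≈ 2.030 mg/L.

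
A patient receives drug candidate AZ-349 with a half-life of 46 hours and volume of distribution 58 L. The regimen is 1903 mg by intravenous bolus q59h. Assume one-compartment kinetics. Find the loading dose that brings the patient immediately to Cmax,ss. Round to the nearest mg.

f = (1/2)^(59/46) ≈ 0.411052; accumulation ratio R = 1/(1−f) ≈ 1.69794.
Loading dose to hit Cmax,ss on first dose: D_load = D_maint·R ≈ 1903 × 1.69794 ≈ 3231.18 mg.

3231 mg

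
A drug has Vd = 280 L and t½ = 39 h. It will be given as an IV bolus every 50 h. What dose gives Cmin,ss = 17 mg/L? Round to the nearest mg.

τ/t½ = 50/39 ≈ 1.2821, so f = (1/2)^(50/39) ≈ 0.411210.
Cmin,ss = (D/Vd)·f/(1−f), so D = Cmin,ss·Vd·(1−f)/f.
D = 17 × 280 × (1−f)/f ≈ 17 × 280 × 1.43185 ≈ 6815.61 mg.

6816 mg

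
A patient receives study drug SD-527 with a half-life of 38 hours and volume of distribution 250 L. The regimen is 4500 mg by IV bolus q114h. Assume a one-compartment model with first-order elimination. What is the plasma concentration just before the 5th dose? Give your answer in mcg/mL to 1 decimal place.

f = (1/2)^(τ/t½) = (1/2)^(114/38) ≈ 0.1250.
C₀ = D/Vd = 4500/250 ≈ 18.000 mcg/mL.
Before the 5th dose, 4 doses have been given. Superposition: Cmin = C₀·(f + f² + … + f^4).
≈ 18.000 × (0.1250 + 0.0156 + 0.0020 + 0.0002) ≈ 18.000 × 0.1428 ≈ 2.570 mcg/mL.

2.6 mcg/mL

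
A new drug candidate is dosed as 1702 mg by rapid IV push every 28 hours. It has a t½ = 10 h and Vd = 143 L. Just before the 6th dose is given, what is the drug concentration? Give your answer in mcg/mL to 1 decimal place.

f = (1/2)^(τ/t½) = (1/2)^(28/10) ≈ 0.1436.
C₀ = D/Vd = 1702/143 ≈ 11.902 mcg/mL.
Before the 6th dose, 5 doses have been given. Superposition: Cmin = C₀·(f + f² + … + f^5).
≈ 11.902 × (0.1436 + 0.0206 + 0.0030 + 0.0004 + 0.0001) ≈ 11.902 × 0.1677 ≈ 1.996 mcg/mL.

2.0 mcg/mL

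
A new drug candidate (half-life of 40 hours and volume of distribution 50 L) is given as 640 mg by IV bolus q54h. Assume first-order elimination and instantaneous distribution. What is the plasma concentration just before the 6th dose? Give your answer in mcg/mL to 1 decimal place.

8.2 mcg/mL

f = (1/2)^(τ/t½) = (1/2)^(54/40) ≈ 0.3923.
C₀ = D/Vd = 640/50 ≈ 12.800 mcg/mL.
Before the 6th dose, 5 doses have been given. Superposition: Cmin = C₀·(f + f² + … + f^5).
≈ 12.800 × (0.3923 + 0.1539 + 0.0604 + 0.0237 + 0.0093) ≈ 12.800 × 0.6396 ≈ 8.187 mcg/mL.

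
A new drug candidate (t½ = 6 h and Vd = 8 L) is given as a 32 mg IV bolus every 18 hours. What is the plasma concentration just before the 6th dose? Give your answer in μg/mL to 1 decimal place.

0.6 μg/mL

f = (1/2)^(τ/t½) = (1/2)^(18/6) ≈ 0.1250.
C₀ = D/Vd = 32/8 ≈ 4.000 μg/mL.
Before the 6th dose, 5 doses have been given. Superposition: Cmin = C₀·(f + f² + … + f^5).
≈ 4.000 × (0.1250 + 0.0156 + 0.0020 + 0.0002 + 0.0000) ≈ 4.000 × 0.1428 ≈ 0.571 μg/mL.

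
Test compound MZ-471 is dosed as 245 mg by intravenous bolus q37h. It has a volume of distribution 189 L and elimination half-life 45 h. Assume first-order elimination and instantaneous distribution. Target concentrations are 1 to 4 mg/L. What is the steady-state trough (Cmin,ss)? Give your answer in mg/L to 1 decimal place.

1.7 mg/L

k = ln2/t½ = ln2/45 ≈ 0.015403 h⁻¹; fraction remaining f = e^(−kτ) = e^(−0.015403×37) ≈ 0.5656.
Accumulation ratio R = 1/(1 − f) ≈ 1/0.4344 ≈ 2.3020.
Each bolus raises the concentration by D/Vd = 245/189 ≈ 1.296 mg/L.
Steady-state peak Cmax,ss = C₀·R ≈ 1.296 × 2.3020 ≈ 2.983 mg/L.
Steady-state trough Cmin,ss = Cmax,ss·f ≈ 2.983 × 0.5656 ≈ 1.687 mg/L.
Trough 1.7 mg/L vs MEC 1 mg/L: adequate.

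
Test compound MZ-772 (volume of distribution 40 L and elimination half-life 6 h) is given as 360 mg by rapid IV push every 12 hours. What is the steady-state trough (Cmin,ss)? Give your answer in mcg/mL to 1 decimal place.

The dosing interval is 2 half-lives, so f = 2^(−2) = 0.25.
Accumulation ratio R = 1/(1 − f) = 1/0.75 = 4/3.
Single-dose peak C₀ = D/Vd = 360/40 = 9 mcg/mL.
Steady-state peak Cmax,ss = C₀·R = 9 × 4/3 ≈ 12.000 mcg/mL.
Steady-state trough Cmin,ss = Cmax,ss·f ≈ 12.000 × 0.25 ≈ 3.000 mcg/mL.

3.0 mcg/mL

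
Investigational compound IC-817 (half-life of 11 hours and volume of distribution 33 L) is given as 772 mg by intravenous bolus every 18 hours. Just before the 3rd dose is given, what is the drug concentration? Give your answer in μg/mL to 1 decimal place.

f = (1/2)^(τ/t½) = (1/2)^(18/11) ≈ 0.3217.
C₀ = D/Vd = 772/33 ≈ 23.394 μg/mL.
Before the 3rd dose, 2 doses have been given. Superposition: Cmin = C₀·(f + f²).
≈ 23.394 × (0.3217 + 0.1035) ≈ 23.394 × 0.4252 ≈ 9.947 μg/mL.

9.9 μg/mL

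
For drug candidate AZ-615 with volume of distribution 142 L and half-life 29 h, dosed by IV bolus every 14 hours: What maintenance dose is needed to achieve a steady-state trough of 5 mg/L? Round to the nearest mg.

τ/t½ = 14/29 ≈ 0.48276, so f = (1/2)^(14/29) ≈ 0.715608.
Cmin,ss = (D/Vd)·f/(1−f), so D = Cmin,ss·Vd·(1−f)/f.
D = 5 × 142 × (1−f)/f ≈ 5 × 142 × 0.39741 ≈ 282.16 mg.

282 mg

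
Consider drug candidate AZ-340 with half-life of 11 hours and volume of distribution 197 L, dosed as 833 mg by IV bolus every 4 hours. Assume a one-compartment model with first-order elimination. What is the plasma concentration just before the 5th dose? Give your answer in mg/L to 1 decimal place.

f = (1/2)^(τ/t½) = (1/2)^(4/11) ≈ 0.7772.
C₀ = D/Vd = 833/197 ≈ 4.228 mg/L.
Before the 5th dose, 4 doses have been given. Superposition: Cmin = C₀·(f + f² + … + f^4).
≈ 4.228 × (0.7772 + 0.6040 + 0.4695 + 0.3649) ≈ 4.228 × 2.2156 ≈ 9.368 mg/L.

9.4 mg/L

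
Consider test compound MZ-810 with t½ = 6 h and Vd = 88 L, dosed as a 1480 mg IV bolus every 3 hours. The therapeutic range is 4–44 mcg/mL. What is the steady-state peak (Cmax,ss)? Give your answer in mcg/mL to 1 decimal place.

57.4 mcg/mL

Over one 3-h interval, 3/6 ≈ 0.5 half-lives elapse, leaving f ≈ 0.7071 of each dose.
At steady state, accumulation factor R = 1/(1 − e^(−kτ)) ≈ 3.4141.
Single-dose peak C₀ = D/Vd = 1480/88 ≈ 16.818 mcg/mL.
Steady-state peak Cmax,ss = C₀·R ≈ 16.818 × 3.4141 ≈ 57.418 mcg/mL.
Peak 57.4 mcg/mL vs MTC 44 mcg/mL: exceeds toxic threshold.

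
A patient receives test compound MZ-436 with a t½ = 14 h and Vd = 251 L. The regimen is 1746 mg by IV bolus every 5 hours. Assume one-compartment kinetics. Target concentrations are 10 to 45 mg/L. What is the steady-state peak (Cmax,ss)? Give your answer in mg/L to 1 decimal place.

31.7 mg/L

τ/t½ = 5/14 ≈ 0.35714, so fraction remaining f = (1/2)^(5/14) ≈ 0.7807.
At steady state, accumulation factor R = 1/(1 − e^(−kτ)) ≈ 4.5600.
Each bolus raises the concentration by D/Vd = 1746/251 ≈ 6.956 mg/L.
Steady-state peak Cmax,ss = C₀·R ≈ 6.956 × 4.5600 ≈ 31.719 mg/L.
Peak 31.7 mg/L vs MTC 45 mg/L: below toxic threshold.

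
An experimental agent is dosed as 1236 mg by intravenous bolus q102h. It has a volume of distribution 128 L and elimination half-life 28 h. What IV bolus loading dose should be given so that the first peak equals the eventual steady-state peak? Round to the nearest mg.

1344 mg

f = (1/2)^(102/28) ≈ 0.080055; accumulation ratio R = 1/(1−f) ≈ 1.08702.
Loading dose to hit Cmax,ss on first dose: D_load = D_maint·R ≈ 1236 × 1.08702 ≈ 1343.56 mg.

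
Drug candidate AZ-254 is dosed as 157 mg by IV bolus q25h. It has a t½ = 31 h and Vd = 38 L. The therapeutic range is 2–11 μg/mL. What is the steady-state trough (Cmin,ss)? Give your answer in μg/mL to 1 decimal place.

τ/t½ = 25/31 ≈ 0.80645, so fraction remaining f = (1/2)^(25/31) ≈ 0.5718.
Accumulation ratio R = 1/(1 − f) ≈ 1/0.4282 ≈ 2.3354.
Single-dose peak C₀ = D/Vd = 157/38 ≈ 4.132 μg/mL.
Steady-state peak Cmax,ss = C₀·R ≈ 4.132 × 2.3354 ≈ 9.650 μg/mL.
One interval later, Cmin,ss = Cmax,ss·e^(−kτ) ≈ 9.650 × 0.5718 ≈ 5.518 μg/mL.
Trough 5.5 μg/mL vs MEC 2 μg/mL: adequate.

5.5 μg/mL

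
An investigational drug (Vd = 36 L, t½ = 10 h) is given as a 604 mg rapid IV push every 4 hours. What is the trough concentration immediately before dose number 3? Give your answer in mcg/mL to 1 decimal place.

f = (1/2)^(τ/t½) = (1/2)^(4/10) ≈ 0.7579.
C₀ = D/Vd = 604/36 ≈ 16.778 mcg/mL.
Before the 3rd dose, 2 doses have been given. Superposition: Cmin = C₀·(f + f²).
≈ 16.778 × (0.7579 + 0.5744) ≈ 16.778 × 1.3323 ≈ 22.353 mcg/mL.

22.4 mcg/mL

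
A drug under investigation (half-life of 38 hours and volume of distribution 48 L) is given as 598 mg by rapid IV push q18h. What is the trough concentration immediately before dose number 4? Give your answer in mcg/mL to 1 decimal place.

f = (1/2)^(τ/t½) = (1/2)^(18/38) ≈ 0.7201.
C₀ = D/Vd = 598/48 ≈ 12.458 mcg/mL.
Before the 4th dose, 3 doses have been given. Superposition: Cmin = C₀·(f + f² + … + f^3).
≈ 12.458 × (0.7201 + 0.5185 + 0.3734) ≈ 12.458 × 1.6120 ≈ 20.082 mcg/mL.

20.1 mcg/mL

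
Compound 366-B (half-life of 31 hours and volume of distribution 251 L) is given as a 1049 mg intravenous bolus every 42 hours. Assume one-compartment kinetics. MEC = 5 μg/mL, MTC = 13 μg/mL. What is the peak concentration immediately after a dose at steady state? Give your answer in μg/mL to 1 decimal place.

6.9 μg/mL

k = ln2/t½ = ln2/31 ≈ 0.022360 h⁻¹; fraction remaining f = e^(−kτ) = e^(−0.022360×42) ≈ 0.3910.
At steady state, accumulation factor R = 1/(1 − e^(−kτ)) ≈ 1.6420.
Single-dose peak C₀ = D/Vd = 1049/251 ≈ 4.179 μg/mL.
Steady-state peak Cmax,ss = C₀·R ≈ 4.179 × 1.6420 ≈ 6.862 μg/mL.
Peak 6.9 μg/mL vs MTC 13 μg/mL: below toxic threshold.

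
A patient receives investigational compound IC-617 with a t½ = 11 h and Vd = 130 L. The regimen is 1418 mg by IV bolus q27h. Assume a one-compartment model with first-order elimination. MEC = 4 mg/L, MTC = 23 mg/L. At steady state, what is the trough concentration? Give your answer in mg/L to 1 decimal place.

2.4 mg/L

k = ln2/t½ = ln2/11 ≈ 0.063013 h⁻¹; fraction remaining f = e^(−kτ) = e^(−0.063013×27) ≈ 0.1824.
Single-dose peak C₀ = D/Vd = 1418/130 ≈ 10.908 mg/L.
Steady-state trough Cmin,ss = C₀·f/(1−f) ≈ 10.908 × 0.1824/0.8176 ≈ 2.433 mg/L.
Trough 2.4 mg/L vs MEC 4 mg/L: subtherapeutic.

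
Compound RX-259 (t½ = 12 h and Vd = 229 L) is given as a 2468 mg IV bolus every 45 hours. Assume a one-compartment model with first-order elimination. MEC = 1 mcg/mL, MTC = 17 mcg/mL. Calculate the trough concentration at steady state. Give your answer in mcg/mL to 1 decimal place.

Over one 45-h interval, 45/12 ≈ 3.75 half-lives elapse, leaving f ≈ 0.0743 of each dose.
At steady state, accumulation factor R = 1/(1 − e^(−kτ)) ≈ 1.0803.
Single-dose peak C₀ = D/Vd = 2468/229 ≈ 10.777 mcg/mL.
Cmax,ss = C₀/(1 − f) ≈ 10.777/0.9257 ≈ 11.642 mcg/mL.
Steady-state trough Cmin,ss = Cmax,ss·f ≈ 11.642 × 0.0743 ≈ 0.865 mcg/mL.
Trough 0.9 mcg/mL vs MEC 1 mcg/mL: subtherapeutic.

0.9 mcg/mL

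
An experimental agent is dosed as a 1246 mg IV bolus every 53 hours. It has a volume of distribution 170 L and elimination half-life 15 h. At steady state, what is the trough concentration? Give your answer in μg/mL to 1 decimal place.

τ/t½ = 53/15 ≈ 3.5333, so fraction remaining f = (1/2)^(53/15) ≈ 0.0864.
Each bolus raises the concentration by D/Vd = 1246/170 ≈ 7.329 μg/mL.
Steady-state trough Cmin,ss = C₀·f/(1−f) ≈ 7.329 × 0.0864/0.9136 ≈ 0.693 μg/mL.

0.7 μg/mL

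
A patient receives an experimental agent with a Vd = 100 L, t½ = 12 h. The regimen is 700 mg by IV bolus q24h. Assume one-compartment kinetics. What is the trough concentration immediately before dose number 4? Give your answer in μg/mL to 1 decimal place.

2.3 μg/mL

f = (1/2)^(τ/t½) = (1/2)^(24/12) ≈ 0.2500.
C₀ = D/Vd = 700/100 ≈ 7.000 μg/mL.
Before the 4th dose, 3 doses have been given. Superposition: Cmin = C₀·(f + f² + … + f^3).
≈ 7.000 × (0.2500 + 0.0625 + 0.0156) ≈ 7.000 × 0.3281 ≈ 2.297 μg/mL.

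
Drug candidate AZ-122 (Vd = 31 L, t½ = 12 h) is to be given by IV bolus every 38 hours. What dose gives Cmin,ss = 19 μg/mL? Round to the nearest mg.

4700 mg

τ/t½ = 38/12 ≈ 3.1667, so f = (1/2)^(38/12) ≈ 0.111362.
Cmin,ss = (D/Vd)·f/(1−f), so D = Cmin,ss·Vd·(1−f)/f.
D = 19 × 31 × (1−f)/f ≈ 19 × 31 × 7.97972 ≈ 4700.06 mg.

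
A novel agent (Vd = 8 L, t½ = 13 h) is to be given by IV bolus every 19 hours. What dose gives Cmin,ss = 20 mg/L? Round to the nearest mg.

281 mg

τ/t½ = 19/13 ≈ 1.4615, so f = (1/2)^(19/13) ≈ 0.363106.
Cmin,ss = (D/Vd)·f/(1−f), so D = Cmin,ss·Vd·(1−f)/f.
D = 20 × 8 × (1−f)/f ≈ 20 × 8 × 1.75402 ≈ 280.64 mg.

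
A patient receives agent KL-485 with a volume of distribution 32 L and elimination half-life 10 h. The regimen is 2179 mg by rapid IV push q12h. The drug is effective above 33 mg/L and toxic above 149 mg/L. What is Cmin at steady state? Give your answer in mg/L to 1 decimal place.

k = ln2/t½ = ln2/10 ≈ 0.069315 h⁻¹; fraction remaining f = e^(−kτ) = e^(−0.069315×12) ≈ 0.4353.
At steady state, accumulation factor R = 1/(1 − e^(−kτ)) ≈ 1.7709.
Each bolus raises the concentration by D/Vd = 2179/32 ≈ 68.094 mg/L.
Cmax,ss = C₀/(1 − f) ≈ 68.094/0.5647 ≈ 120.584 mg/L.
One interval later, Cmin,ss = Cmax,ss·e^(−kτ) ≈ 120.584 × 0.4353 ≈ 52.490 mg/L.
Trough 52.5 mg/L vs MEC 33 mg/L: adequate.

52.5 mg/L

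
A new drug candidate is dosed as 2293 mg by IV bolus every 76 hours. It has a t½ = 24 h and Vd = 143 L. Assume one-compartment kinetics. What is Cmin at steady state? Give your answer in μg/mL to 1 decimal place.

2.0 μg/mL

k = ln2/t½ = ln2/24 ≈ 0.028881 h⁻¹; fraction remaining f = e^(−kτ) = e^(−0.028881×76) ≈ 0.1114.
Each bolus raises the concentration by D/Vd = 2293/143 ≈ 16.035 μg/mL.
Steady-state trough Cmin,ss = C₀·f/(1−f) ≈ 16.035 × 0.1114/0.8886 ≈ 2.010 μg/mL.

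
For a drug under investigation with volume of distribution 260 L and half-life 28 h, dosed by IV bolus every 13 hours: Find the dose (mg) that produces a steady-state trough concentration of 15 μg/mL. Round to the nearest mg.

1481 mg

τ/t½ = 13/28 ≈ 0.46429, so f = (1/2)^(13/28) ≈ 0.724830.
Cmin,ss = (D/Vd)·f/(1−f), so D = Cmin,ss·Vd·(1−f)/f.
D = 15 × 260 × (1−f)/f ≈ 15 × 260 × 0.37963 ≈ 1480.56 mg.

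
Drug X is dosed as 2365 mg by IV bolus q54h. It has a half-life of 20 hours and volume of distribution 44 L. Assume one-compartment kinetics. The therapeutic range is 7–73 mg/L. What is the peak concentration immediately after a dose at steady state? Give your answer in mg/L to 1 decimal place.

63.5 mg/L

Over one 54-h interval, 54/20 ≈ 2.7 half-lives elapse, leaving f ≈ 0.1539 of each dose.
Accumulation ratio R = 1/(1 − f) ≈ 1/0.8461 ≈ 1.1819.
Single-dose peak C₀ = D/Vd = 2365/44 ≈ 53.750 mg/L.
Steady-state peak Cmax,ss = C₀·R ≈ 53.750 × 1.1819 ≈ 63.527 mg/L.
Peak 63.5 mg/L vs MTC 73 mg/L: below toxic threshold.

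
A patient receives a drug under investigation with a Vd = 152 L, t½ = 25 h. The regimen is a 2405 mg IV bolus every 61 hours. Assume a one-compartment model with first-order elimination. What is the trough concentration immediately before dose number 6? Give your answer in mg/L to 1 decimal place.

f = (1/2)^(τ/t½) = (1/2)^(61/25) ≈ 0.1843.
C₀ = D/Vd = 2405/152 ≈ 15.822 mg/L.
Before the 6th dose, 5 doses have been given. Superposition: Cmin = C₀·(f + f² + … + f^5).
≈ 15.822 × (0.1843 + 0.0340 + 0.0063 + 0.0012 + 0.0002) ≈ 15.822 × 0.2260 ≈ 3.576 mg/L.

3.6 mg/L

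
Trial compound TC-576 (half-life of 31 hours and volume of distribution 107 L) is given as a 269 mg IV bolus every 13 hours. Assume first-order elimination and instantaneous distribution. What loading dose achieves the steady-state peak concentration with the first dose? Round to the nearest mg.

f = (1/2)^(13/31) ≈ 0.747759; accumulation ratio R = 1/(1−f) ≈ 3.96446.
Loading dose to hit Cmax,ss on first dose: D_load = D_maint·R ≈ 269 × 3.96446 ≈ 1066.44 mg.

1066 mg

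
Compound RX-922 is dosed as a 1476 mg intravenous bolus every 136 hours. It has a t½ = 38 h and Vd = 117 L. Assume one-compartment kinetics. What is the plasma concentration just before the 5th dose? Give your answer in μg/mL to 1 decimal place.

1.2 μg/mL

f = (1/2)^(τ/t½) = (1/2)^(136/38) ≈ 0.0837.
C₀ = D/Vd = 1476/117 ≈ 12.615 μg/mL.
Before the 5th dose, 4 doses have been given. Superposition: Cmin = C₀·(f + f² + … + f^4).
≈ 12.615 × (0.0837 + 0.0070 + 0.0006 + 0.0000) ≈ 12.615 × 0.0913 ≈ 1.152 μg/mL.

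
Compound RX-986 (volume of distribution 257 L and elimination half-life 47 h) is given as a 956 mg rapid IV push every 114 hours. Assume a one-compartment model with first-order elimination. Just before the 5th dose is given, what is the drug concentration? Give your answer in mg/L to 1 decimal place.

f = (1/2)^(τ/t½) = (1/2)^(114/47) ≈ 0.1861.
C₀ = D/Vd = 956/257 ≈ 3.720 mg/L.
Before the 5th dose, 4 doses have been given. Superposition: Cmin = C₀·(f + f² + … + f^4).
≈ 3.720 × (0.1861 + 0.0346 + 0.0064 + 0.0012) ≈ 3.720 × 0.2283 ≈ 0.849 mg/L.

0.8 mg/L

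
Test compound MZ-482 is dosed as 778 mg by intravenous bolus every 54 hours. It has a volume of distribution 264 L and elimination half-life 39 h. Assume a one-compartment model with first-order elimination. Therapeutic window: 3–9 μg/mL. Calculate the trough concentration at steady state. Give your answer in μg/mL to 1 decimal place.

τ/t½ = 54/39 ≈ 1.3846, so fraction remaining f = (1/2)^(54/39) ≈ 0.3830.
Each bolus raises the concentration by D/Vd = 778/264 ≈ 2.947 μg/mL.
Steady-state trough Cmin,ss = C₀·f/(1−f) ≈ 2.947 × 0.3830/0.6170 ≈ 1.829 μg/mL.
Trough 1.8 μg/mL vs MEC 3 μg/mL: subtherapeutic.

1.8 μg/mL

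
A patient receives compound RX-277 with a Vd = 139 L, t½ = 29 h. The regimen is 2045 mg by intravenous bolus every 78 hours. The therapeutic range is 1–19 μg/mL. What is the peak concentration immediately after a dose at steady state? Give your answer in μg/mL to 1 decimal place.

k = ln2/t½ = ln2/29 ≈ 0.023902 h⁻¹; fraction remaining f = e^(−kτ) = e^(−0.023902×78) ≈ 0.1550.
At steady state, accumulation factor R = 1/(1 − e^(−kτ)) ≈ 1.1834.
Each bolus raises the concentration by D/Vd = 2045/139 ≈ 14.712 μg/mL.
Cmax,ss = C₀/(1 − f) ≈ 14.712/0.8450 ≈ 17.411 μg/mL.
Peak 17.4 μg/mL vs MTC 19 μg/mL: below toxic threshold.

17.4 μg/mL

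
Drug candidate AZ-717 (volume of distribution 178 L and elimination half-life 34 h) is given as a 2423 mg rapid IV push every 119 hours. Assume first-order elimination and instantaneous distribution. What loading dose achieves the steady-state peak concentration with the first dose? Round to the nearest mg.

f = (1/2)^(119/34) ≈ 0.088388; accumulation ratio R = 1/(1−f) ≈ 1.09696.
Loading dose to hit Cmax,ss on first dose: D_load = D_maint·R ≈ 2423 × 1.09696 ≈ 2657.93 mg.

2658 mg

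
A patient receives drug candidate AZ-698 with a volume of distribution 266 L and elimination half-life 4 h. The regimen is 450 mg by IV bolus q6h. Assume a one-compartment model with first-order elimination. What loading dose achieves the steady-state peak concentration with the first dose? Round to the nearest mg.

f = (1/2)^(6/4) ≈ 0.353553; accumulation ratio R = 1/(1−f) ≈ 1.54692.
Loading dose to hit Cmax,ss on first dose: D_load = D_maint·R ≈ 450 × 1.54692 ≈ 696.11 mg.

696 mg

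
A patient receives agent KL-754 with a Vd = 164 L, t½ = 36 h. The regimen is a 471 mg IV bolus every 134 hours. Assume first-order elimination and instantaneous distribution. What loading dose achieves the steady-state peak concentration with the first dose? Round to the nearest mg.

f = (1/2)^(134/36) ≈ 0.075770; accumulation ratio R = 1/(1−f) ≈ 1.08198.
Loading dose to hit Cmax,ss on first dose: D_load = D_maint·R ≈ 471 × 1.08198 ≈ 509.61 mg.

510 mg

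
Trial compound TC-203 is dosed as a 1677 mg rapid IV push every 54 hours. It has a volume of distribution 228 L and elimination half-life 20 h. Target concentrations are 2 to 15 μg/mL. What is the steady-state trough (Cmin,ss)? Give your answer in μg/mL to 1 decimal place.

1.3 μg/mL

k = ln2/t½ = ln2/20 ≈ 0.034657 h⁻¹; fraction remaining f = e^(−kτ) = e^(−0.034657×54) ≈ 0.1539.
At steady state, accumulation factor R = 1/(1 − e^(−kτ)) ≈ 1.1819.
Each bolus raises the concentration by D/Vd = 1677/228 ≈ 7.355 μg/mL.
Cmax,ss = C₀/(1 − f) ≈ 7.355/0.8461 ≈ 8.693 μg/mL.
One interval later, Cmin,ss = Cmax,ss·e^(−kτ) ≈ 8.693 × 0.1539 ≈ 1.338 μg/mL.
Trough 1.3 μg/mL vs MEC 2 μg/mL: subtherapeutic.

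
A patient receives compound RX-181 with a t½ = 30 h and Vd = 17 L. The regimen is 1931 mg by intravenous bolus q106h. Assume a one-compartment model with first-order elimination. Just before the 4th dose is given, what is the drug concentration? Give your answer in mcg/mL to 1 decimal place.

f = (1/2)^(τ/t½) = (1/2)^(106/30) ≈ 0.0864.
C₀ = D/Vd = 1931/17 ≈ 113.588 mcg/mL.
Before the 4th dose, 3 doses have been given. Superposition: Cmin = C₀·(f + f² + … + f^3).
≈ 113.588 × (0.0864 + 0.0075 + 0.0006) ≈ 113.588 × 0.0945 ≈ 10.734 mcg/mL.

10.7 mcg/mL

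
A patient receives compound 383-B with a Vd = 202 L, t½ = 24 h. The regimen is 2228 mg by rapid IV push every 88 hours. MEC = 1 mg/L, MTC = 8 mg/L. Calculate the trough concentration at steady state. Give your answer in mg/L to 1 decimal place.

0.9 mg/L

Over one 88-h interval, 88/24 ≈ 3.6667 half-lives elapse, leaving f ≈ 0.0787 of each dose.
Single-dose peak C₀ = D/Vd = 2228/202 ≈ 11.030 mg/L.
Steady-state trough Cmin,ss = C₀·f/(1−f) ≈ 11.030 × 0.0787/0.9213 ≈ 0.942 mg/L.
Trough 0.9 mg/L vs MEC 1 mg/L: subtherapeutic.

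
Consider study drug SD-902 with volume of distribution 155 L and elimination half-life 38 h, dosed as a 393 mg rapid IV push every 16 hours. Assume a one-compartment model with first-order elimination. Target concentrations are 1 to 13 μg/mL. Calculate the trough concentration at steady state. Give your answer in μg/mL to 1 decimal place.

k = ln2/t½ = ln2/38 ≈ 0.018241 h⁻¹; fraction remaining f = e^(−kτ) = e^(−0.018241×16) ≈ 0.7469.
Single-dose peak C₀ = D/Vd = 393/155 ≈ 2.535 μg/mL.
Steady-state trough Cmin,ss = C₀·f/(1−f) ≈ 2.535 × 0.7469/0.2531 ≈ 7.481 μg/mL.
Trough 7.5 μg/mL vs MEC 1 μg/mL: adequate.

7.5 μg/mL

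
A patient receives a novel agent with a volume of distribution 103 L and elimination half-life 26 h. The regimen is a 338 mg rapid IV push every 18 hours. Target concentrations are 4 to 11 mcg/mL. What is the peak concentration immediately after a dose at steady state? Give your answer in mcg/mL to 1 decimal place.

8.6 mcg/mL

τ/t½ = 18/26 ≈ 0.69231, so fraction remaining f = (1/2)^(18/26) ≈ 0.6189.
At steady state, accumulation factor R = 1/(1 − e^(−kτ)) ≈ 2.6240.
Each bolus raises the concentration by D/Vd = 338/103 ≈ 3.282 mcg/mL.
Cmax,ss = C₀/(1 − f) ≈ 3.282/0.3811 ≈ 8.612 mcg/mL.
Peak 8.6 mcg/mL vs MTC 11 mcg/mL: below toxic threshold.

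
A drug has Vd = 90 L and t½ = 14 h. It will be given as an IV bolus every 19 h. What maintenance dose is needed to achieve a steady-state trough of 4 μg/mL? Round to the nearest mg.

562 mg

τ/t½ = 19/14 ≈ 1.3571, so f = (1/2)^(19/14) ≈ 0.390355.
Cmin,ss = (D/Vd)·f/(1−f), so D = Cmin,ss·Vd·(1−f)/f.
D = 4 × 90 × (1−f)/f ≈ 4 × 90 × 1.56177 ≈ 562.24 mg.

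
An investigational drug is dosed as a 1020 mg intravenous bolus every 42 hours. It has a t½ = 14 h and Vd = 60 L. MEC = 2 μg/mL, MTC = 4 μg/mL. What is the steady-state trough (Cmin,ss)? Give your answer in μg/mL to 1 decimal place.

2.4 μg/mL

The dosing interval is 3 half-lives, so f = 2^(−3) = 0.125.
Accumulation ratio R = 1/(1 − f) = 1/0.875 = 8/7.
Single-dose peak C₀ = D/Vd = 1020/60 = 17 μg/mL.
Steady-state peak Cmax,ss = C₀·R = 17 × 8/7 ≈ 19.429 μg/mL.
Steady-state trough Cmin,ss = Cmax,ss·f ≈ 19.429 × 0.125 ≈ 2.429 μg/mL.
Trough 2.4 μg/mL vs MEC 2 μg/mL: adequate.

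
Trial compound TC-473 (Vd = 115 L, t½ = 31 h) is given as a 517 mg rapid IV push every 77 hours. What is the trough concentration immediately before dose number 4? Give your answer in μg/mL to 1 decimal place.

1.0 μg/mL

f = (1/2)^(τ/t½) = (1/2)^(77/31) ≈ 0.1788.
C₀ = D/Vd = 517/115 ≈ 4.496 μg/mL.
Before the 4th dose, 3 doses have been given. Superposition: Cmin = C₀·(f + f² + … + f^3).
≈ 4.496 × (0.1788 + 0.0320 + 0.0057) ≈ 4.496 × 0.2165 ≈ 0.973 μg/mL.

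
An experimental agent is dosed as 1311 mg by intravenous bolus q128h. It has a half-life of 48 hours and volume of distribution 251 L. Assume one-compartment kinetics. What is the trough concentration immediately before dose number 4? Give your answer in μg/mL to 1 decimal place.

1.0 μg/mL

f = (1/2)^(τ/t½) = (1/2)^(128/48) ≈ 0.1575.
C₀ = D/Vd = 1311/251 ≈ 5.223 μg/mL.
Before the 4th dose, 3 doses have been given. Superposition: Cmin = C₀·(f + f² + … + f^3).
≈ 5.223 × (0.1575 + 0.0248 + 0.0039) ≈ 5.223 × 0.1862 ≈ 0.973 μg/mL.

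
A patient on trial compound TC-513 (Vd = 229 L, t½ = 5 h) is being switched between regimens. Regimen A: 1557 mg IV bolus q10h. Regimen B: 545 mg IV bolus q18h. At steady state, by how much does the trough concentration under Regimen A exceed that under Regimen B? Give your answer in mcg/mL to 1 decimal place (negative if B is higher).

Regimen A: f = (1/2)^(10/5) ≈ 0.2500; Cmin,ss = (1557/229)·f/(1−f) ≈ 2.266 mcg/mL.
Regimen B: f = (1/2)^(18/5) ≈ 0.0825; Cmin,ss = (545/229)·f/(1−f) ≈ 0.214 mcg/mL.
Difference ≈ 2.266 − 0.214 ≈ 2.052 mcg/mL.

2.1 mcg/mL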